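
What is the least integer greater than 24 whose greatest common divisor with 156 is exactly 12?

gcd(t, 156) = 12 forces 12 | t; write t = 12s. Then gcd(12s, 12·13) = 12·gcd(s, 13), so need gcd(s, 13) = 1.
12s > 24 gives s ≥ 3. The least s ≥ 3 coprime to 13 is 3, so t = 12·3 = 36.

36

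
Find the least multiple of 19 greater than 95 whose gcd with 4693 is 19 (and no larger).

4693 = 19·247. Any k with gcd(k, 4693) = 19 is a multiple of 19, say 19s, with s coprime to 247.
Need s > 95/19, so s ≥ 6. First s ≥ 6 with gcd(s, 247) = 1 is s = 6. Thus k = 19·6 = 114.

114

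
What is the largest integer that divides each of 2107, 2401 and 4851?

gcd(2107, 2401): 2401 = 1·2107 + 294; 2107 = 7·294 + 49; 294 = 6·49 + 0 → 49
gcd(49, 4851): 4851 = 99·49 + 0 → 49

49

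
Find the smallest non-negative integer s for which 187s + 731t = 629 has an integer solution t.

Euclid: 731 = 3·187 + 170; 187 = 1·170 + 17; 170 = 10·17 + 0 → gcd = 17; 629 = 17·37.
Back-substitution yields 187·(4) + 731·(-1) = 17, so one solution is s = 4·37 = 148, t = -1·37 = -37.
Solutions in s differ by 731/17 = 43; the one in [0, 43) is 148 mod 43 = 19.

19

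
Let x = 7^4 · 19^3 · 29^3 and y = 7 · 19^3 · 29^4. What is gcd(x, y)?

min exponent per shared prime: 7 · 19^3 · 29^3 = 1170989057

1170989057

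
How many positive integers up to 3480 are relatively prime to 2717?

2767

2717 = 11·13·19. Inclusion–exclusion on these primes:
3480 − ⌊3480/11⌋ − ⌊3480/13⌋ − ⌊3480/19⌋ + ⌊3480/143⌋ + ⌊3480/209⌋ + ⌊3480/247⌋ − ⌊3480/2717⌋ = 2767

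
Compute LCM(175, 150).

1050

175 = 5² · 7; 150 = 2 · 3 · 5²
max exponents: 2 · 3 · 5² · 7 = 1050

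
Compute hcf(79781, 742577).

6137

Euclid: 742577 = 9·79781 + 24548; 79781 = 3·24548 + 6137; 24548 = 4·6137 + 0. Last nonzero remainder: 6137.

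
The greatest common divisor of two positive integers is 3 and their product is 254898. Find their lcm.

gcd·lcm = product, so lcm = 254898/3 = 84966.

84966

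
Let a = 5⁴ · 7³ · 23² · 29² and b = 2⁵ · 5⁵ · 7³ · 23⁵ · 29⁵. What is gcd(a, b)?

95373079375

min exponent per shared prime: 5⁴ · 7³ · 23² · 29² = 95373079375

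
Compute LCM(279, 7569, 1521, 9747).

279 = 3² · 31; 7569 = 3² · 29²; 1521 = 3² · 13²; 9747 = 3³ · 19²
lcm takes max exponent of each prime: 3³ · 13² · 19² · 29² · 31 = 42945272253

42945272253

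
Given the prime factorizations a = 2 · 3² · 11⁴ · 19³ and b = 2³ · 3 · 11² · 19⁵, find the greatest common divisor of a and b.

min exponent per shared prime: 2 · 3 · 11² · 19³ = 4979634

4979634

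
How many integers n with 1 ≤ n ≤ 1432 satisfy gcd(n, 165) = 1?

Prime factors of 165: 3, 5, 11. Count integers ≤ 1432 divisible by none of them.
By inclusion–exclusion: 1432 − ⌊1432/3⌋ − ⌊1432/5⌋ − ⌊1432/11⌋ + ⌊1432/15⌋ + ⌊1432/33⌋ + ⌊1432/55⌋ − ⌊1432/165⌋ = 695.

695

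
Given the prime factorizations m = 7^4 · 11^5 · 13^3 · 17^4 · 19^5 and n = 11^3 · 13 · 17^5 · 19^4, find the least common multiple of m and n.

2986745750272054485736021

max exponent per prime: 7^4 · 11^5 · 13^3 · 17^5 · 19^5 = 2986745750272054485736021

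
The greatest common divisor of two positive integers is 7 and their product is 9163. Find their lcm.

1309

For any two positive integers, gcd × lcm equals their product. Hence lcm = 9163 / 7 = 1309.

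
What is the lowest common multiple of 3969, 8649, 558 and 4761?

4035433122

3969 = 3⁴ · 7²; 8649 = 3² · 31²; 558 = 2 · 3² · 31; 4761 = 3² · 23²
lcm takes max exponent of each prime: 2 · 3⁴ · 7² · 23² · 31² = 4035433122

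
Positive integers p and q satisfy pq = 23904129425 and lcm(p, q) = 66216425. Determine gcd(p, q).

361

From gcd × lcm = pq: gcd = 23904129425 / 66216425 = 361.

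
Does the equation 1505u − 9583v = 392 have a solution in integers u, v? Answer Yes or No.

Yes

By Bézout, 1505u − 9583v = 392 has integer solutions iff gcd(1505, 9583) | 392.
Euclid: 9583 = 6·1505 + 553; 1505 = 2·553 + 399; 553 = 1·399 + 154; 399 = 2·154 + 91; 154 = 1·91 + 63; 91 = 1·63 + 28; 63 = 2·28 + 7; 28 = 4·7 + 0. gcd = 7; 392 mod 7 = 0. Yes.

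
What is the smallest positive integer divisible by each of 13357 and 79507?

13357 = 19² · 37; 79507 = 43³
max exponents: 19² · 37 · 43³ = 1061974999

1061974999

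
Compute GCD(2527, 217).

7

Euclid: 2527 = 11·217 + 140; 217 = 1·140 + 77; 140 = 1·77 + 63; 77 = 1·63 + 14; 63 = 4·14 + 7; 14 = 2·7 + 0. Last nonzero remainder: 7.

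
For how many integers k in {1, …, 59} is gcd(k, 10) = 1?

10 = 2·5. Inclusion–exclusion on these primes:
59 − ⌊59/2⌋ − ⌊59/5⌋ + ⌊59/10⌋ = 24

24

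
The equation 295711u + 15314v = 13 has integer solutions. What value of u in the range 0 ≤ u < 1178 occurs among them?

Reduce mod 15314: 295711u ≡ 13 (mod 15314). With g = gcd(295711, 15314) = 13 dividing 13, divide through: 22747u ≡ 1 (mod 1178).
Since gcd(22747, 1178) = 1, u ≡ 1·(22747)⁻¹ ≡ 1107 (mod 1178). Smallest non-negative: 1107.

1107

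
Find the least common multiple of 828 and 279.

828 = 2² · 3² · 23; 279 = 3² · 31
max exponents: 2² · 3² · 23 · 31 = 25668

25668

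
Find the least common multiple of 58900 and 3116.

gcd first: 58900 = 18·3116 + 2812; 3116 = 1·2812 + 304; 2812 = 9·304 + 76; 304 = 4·76 + 0 → gcd = 76
lcm = 58900·3116/gcd = 183532400/76 = 2414900

2414900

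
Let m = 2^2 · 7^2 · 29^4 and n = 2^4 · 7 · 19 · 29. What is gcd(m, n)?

812

min exponent per shared prime: 2^2 · 7 · 29 = 812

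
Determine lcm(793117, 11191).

24586627

793117 = 13³ · 19²; 11191 = 19² · 31
max exponents: 13³ · 19² · 31 = 24586627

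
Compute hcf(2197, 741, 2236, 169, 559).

gcd(2197, 741): 2197 = 2·741 + 715; 741 = 1·715 + 26; 715 = 27·26 + 13; 26 = 2·13 + 0 → 13
gcd(13, 2236): 2236 = 172·13 + 0 → 13
gcd(13, 169): 169 = 13·13 + 0 → 13
gcd(13, 559): 559 = 43·13 + 0 → 13

13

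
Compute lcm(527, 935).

gcd first: 935 = 1·527 + 408; 527 = 1·408 + 119; 408 = 3·119 + 51; 119 = 2·51 + 17; 51 = 3·17 + 0 → gcd = 17
lcm = 527·935/gcd = 492745/17 = 28985

28985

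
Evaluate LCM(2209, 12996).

gcd first: 12996 = 5·2209 + 1951; 2209 = 1·1951 + 258; 1951 = 7·258 + 145; 258 = 1·145 + 113; 145 = 1·113 + 32; 113 = 3·32 + 17; 32 = 1·17 + 15; 17 = 1·15 + 2; 15 = 7·2 + 1; 2 = 2·1 + 0 → gcd = 1
lcm = 2209·12996/gcd = 28708164/1 = 28708164

28708164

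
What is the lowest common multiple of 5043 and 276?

gcd first: 5043 = 18·276 + 75; 276 = 3·75 + 51; 75 = 1·51 + 24; 51 = 2·24 + 3; 24 = 8·3 + 0 → gcd = 3
lcm = 5043·276/gcd = 1391868/3 = 463956

463956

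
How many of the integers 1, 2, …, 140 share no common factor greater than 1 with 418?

60

418 = 2·11·19. Inclusion–exclusion on these primes:
140 − ⌊140/2⌋ − ⌊140/11⌋ − ⌊140/19⌋ + ⌊140/22⌋ + ⌊140/38⌋ + ⌊140/209⌋ − ⌊140/418⌋ = 60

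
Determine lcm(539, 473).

539 = 7² · 11; 473 = 11 · 43
max exponents: 7² · 11 · 43 = 23177

23177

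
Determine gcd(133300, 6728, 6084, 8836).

4

133300 = 2² · 5² · 31 · 43; 6728 = 2³ · 29²; 6084 = 2² · 3² · 13²; 8836 = 2² · 47²
gcd takes min exponent of each prime: 2² = 4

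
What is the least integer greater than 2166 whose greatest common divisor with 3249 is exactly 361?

3249 = 361·9. Any a with gcd(a, 3249) = 361 is a multiple of 361, say 361s, with s coprime to 9.
Need s > 2166/361, so s ≥ 7. First s ≥ 7 with gcd(s, 9) = 1 is s = 7. Thus a = 361·7 = 2527.

2527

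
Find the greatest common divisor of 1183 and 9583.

1183 = 7 · 13²
9583 = 7 · 37²
Common: 7 = 7

7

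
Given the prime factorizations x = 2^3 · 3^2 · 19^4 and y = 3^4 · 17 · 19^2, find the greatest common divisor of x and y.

3249

min exponent per shared prime: 3^2 · 19^2 = 3249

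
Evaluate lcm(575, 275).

575 = 5² · 23; 275 = 5² · 11
max exponents: 5² · 11 · 23 = 6325

6325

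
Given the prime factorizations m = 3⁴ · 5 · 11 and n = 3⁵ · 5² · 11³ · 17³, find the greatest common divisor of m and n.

min exponent per shared prime: 3⁴ · 5 · 11 = 4455

4455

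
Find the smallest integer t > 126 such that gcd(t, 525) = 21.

147

Multiples of 21 above 126: 21·7, 21·8, … . Need the cofactor coprime to 525/21 = 25.
Checking s = 7, 8, … the first with gcd(s, 25) = 1 is s = 7, giving 147.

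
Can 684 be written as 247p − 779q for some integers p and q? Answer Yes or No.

Yes

By Bézout, 247p − 779q = 684 has integer solutions iff gcd(247, 779) | 684.
Euclid: 779 = 3·247 + 38; 247 = 6·38 + 19; 38 = 2·19 + 0. gcd = 19; 684 mod 19 = 0. Yes.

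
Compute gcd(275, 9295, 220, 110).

55

gcd(275, 9295): 9295 = 33·275 + 220; 275 = 1·220 + 55; 220 = 4·55 + 0 → 55
gcd(55, 220): 220 = 4·55 + 0 → 55
gcd(55, 110): 110 = 2·55 + 0 → 55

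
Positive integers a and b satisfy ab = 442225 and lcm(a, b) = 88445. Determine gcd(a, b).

5

gcd·lcm = product, so gcd = 442225/88445 = 5.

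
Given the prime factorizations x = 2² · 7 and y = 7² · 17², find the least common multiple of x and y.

56644

max exponent per prime: 2² · 7² · 17² = 56644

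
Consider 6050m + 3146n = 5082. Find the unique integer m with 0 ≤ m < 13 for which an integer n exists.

5

Euclid: 6050 = 1·3146 + 2904; 3146 = 1·2904 + 242; 2904 = 12·242 + 0 → gcd = 242; 5082 = 242·21.
Back-substitution yields 6050·(-1) + 3146·(2) = 242, so one solution is m = -1·21 = -21, n = 2·21 = 42.
Solutions in m differ by 3146/242 = 13; the one in [0, 13) is -21 mod 13 = 5.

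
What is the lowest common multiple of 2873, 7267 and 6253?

lcm(2873, 7267) = 2873·7267/gcd = 20878091/169 = 123539
lcm(123539, 6253) = 123539·6253/gcd = 772489367/169 = 4570943

4570943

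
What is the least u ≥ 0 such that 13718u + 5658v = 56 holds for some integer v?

139

Euclid: 13718 = 2·5658 + 2402; 5658 = 2·2402 + 854; 2402 = 2·854 + 694; 854 = 1·694 + 160; 694 = 4·160 + 54; 160 = 2·54 + 52; 54 = 1·52 + 2; 52 = 26·2 + 0 → gcd = 2; 56 = 2·28.
Back-substitution yields 13718·(106) + 5658·(-257) = 2, so one solution is u = 106·28 = 2968, v = -257·28 = -7196.
Solutions in u differ by 5658/2 = 2829; the one in [0, 2829) is 2968 mod 2829 = 139.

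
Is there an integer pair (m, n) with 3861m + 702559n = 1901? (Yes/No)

By Bézout, 3861m + 702559n = 1901 has integer solutions iff gcd(3861, 702559) | 1901.
Euclid: 702559 = 181·3861 + 3718; 3861 = 1·3718 + 143; 3718 = 26·143 + 0. gcd = 143; 1901 mod 143 = 42. No.

No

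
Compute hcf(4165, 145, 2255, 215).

gcd(4165, 145): 4165 = 28·145 + 105; 145 = 1·105 + 40; 105 = 2·40 + 25; 40 = 1·25 + 15; 25 = 1·15 + 10; 15 = 1·10 + 5; 10 = 2·5 + 0 → 5
gcd(5, 2255): 2255 = 451·5 + 0 → 5
gcd(5, 215): 215 = 43·5 + 0 → 5

5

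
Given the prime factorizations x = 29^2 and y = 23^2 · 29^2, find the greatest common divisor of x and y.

841

min exponent per shared prime: 29^2 = 841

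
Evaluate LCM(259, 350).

gcd first: 350 = 1·259 + 91; 259 = 2·91 + 77; 91 = 1·77 + 14; 77 = 5·14 + 7; 14 = 2·7 + 0 → gcd = 7
lcm = 259·350/gcd = 90650/7 = 12950

12950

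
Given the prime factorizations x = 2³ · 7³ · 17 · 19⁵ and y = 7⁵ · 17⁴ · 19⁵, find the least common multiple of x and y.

max exponent per prime: 2³ · 7⁵ · 17⁴ · 19⁵ = 27806343110234024

27806343110234024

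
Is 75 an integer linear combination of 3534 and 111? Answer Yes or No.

By Bézout, 3534m + 111n = 75 has integer solutions iff gcd(3534, 111) | 75.
Euclid: 3534 = 31·111 + 93; 111 = 1·93 + 18; 93 = 5·18 + 3; 18 = 6·3 + 0. gcd = 3; 75 mod 3 = 0. Yes.

Yes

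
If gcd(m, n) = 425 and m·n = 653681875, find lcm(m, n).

1538075

gcd·lcm = product, so lcm = 653681875/425 = 1538075.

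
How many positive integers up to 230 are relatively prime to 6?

Prime factors of 6: 2, 3. Count integers ≤ 230 divisible by none of them.
By inclusion–exclusion: 230 − ⌊230/2⌋ − ⌊230/3⌋ + ⌊230/6⌋ = 77.

77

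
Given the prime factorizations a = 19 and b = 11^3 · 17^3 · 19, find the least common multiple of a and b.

max exponent per prime: 11^3 · 17^3 · 19 = 124244857

124244857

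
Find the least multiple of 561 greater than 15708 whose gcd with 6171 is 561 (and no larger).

16269

gcd(m, 6171) = 561 forces 561 | m; write m = 561s. Then gcd(561s, 561·11) = 561·gcd(s, 11), so need gcd(s, 11) = 1.
561s > 15708 gives s ≥ 29. The least s ≥ 29 coprime to 11 is 29, so m = 561·29 = 16269.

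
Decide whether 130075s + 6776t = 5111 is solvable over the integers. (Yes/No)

By Bézout, 130075s + 6776t = 5111 has integer solutions iff gcd(130075, 6776) | 5111.
Euclid: 130075 = 19·6776 + 1331; 6776 = 5·1331 + 121; 1331 = 11·121 + 0. gcd = 121; 5111 mod 121 = 29. No.

No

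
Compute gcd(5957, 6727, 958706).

gcd(5957, 6727): 6727 = 1·5957 + 770; 5957 = 7·770 + 567; 770 = 1·567 + 203; 567 = 2·203 + 161; 203 = 1·161 + 42; 161 = 3·42 + 35; 42 = 1·35 + 7; 35 = 5·7 + 0 → 7
gcd(7, 958706): 958706 = 136958·7 + 0 → 7

7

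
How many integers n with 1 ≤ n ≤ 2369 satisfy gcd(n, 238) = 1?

956

Prime factors of 238: 2, 7, 17. Count integers ≤ 2369 divisible by none of them.
By inclusion–exclusion: 2369 − ⌊2369/2⌋ − ⌊2369/7⌋ − ⌊2369/17⌋ + ⌊2369/14⌋ + ⌊2369/34⌋ + ⌊2369/119⌋ − ⌊2369/238⌋ = 956.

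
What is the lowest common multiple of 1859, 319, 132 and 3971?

233542452

lcm(1859, 319) = 1859·319/gcd = 593021/11 = 53911
lcm(53911, 132) = 53911·132/gcd = 7116252/11 = 646932
lcm(646932, 3971) = 646932·3971/gcd = 2568966972/11 = 233542452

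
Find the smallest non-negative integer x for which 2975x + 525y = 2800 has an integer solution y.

2

Reduce mod 525: 2975x ≡ 2800 (mod 525). With g = gcd(2975, 525) = 175 dividing 2800, divide through: 17x ≡ 16 (mod 3).
Since gcd(17, 3) = 1, x ≡ 16·(17)⁻¹ ≡ 2 (mod 3). Smallest non-negative: 2.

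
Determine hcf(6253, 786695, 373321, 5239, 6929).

169

gcd(6253, 786695): 786695 = 125·6253 + 5070; 6253 = 1·5070 + 1183; 5070 = 4·1183 + 338; 1183 = 3·338 + 169; 338 = 2·169 + 0 → 169
gcd(169, 373321): 373321 = 2209·169 + 0 → 169
gcd(169, 5239): 5239 = 31·169 + 0 → 169
gcd(169, 6929): 6929 = 41·169 + 0 → 169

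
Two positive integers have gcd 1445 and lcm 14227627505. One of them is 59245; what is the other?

347015305

p·q = gcd·lcm = 1445·14227627505 = 20558921744725, so q = 20558921744725/59245 = 347015305.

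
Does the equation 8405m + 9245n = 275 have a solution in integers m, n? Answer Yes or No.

Yes

By Bézout, 8405m + 9245n = 275 has integer solutions iff gcd(8405, 9245) | 275.
Euclid: 9245 = 1·8405 + 840; 8405 = 10·840 + 5; 840 = 168·5 + 0. gcd = 5; 275 mod 5 = 0. Yes.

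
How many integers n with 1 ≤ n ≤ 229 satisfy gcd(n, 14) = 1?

Prime factors of 14: 2, 7. Count integers ≤ 229 divisible by none of them.
By inclusion–exclusion: 229 − ⌊229/2⌋ − ⌊229/7⌋ + ⌊229/14⌋ = 99.

99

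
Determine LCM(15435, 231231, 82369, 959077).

798841219491315

lcm(15435, 231231) = 15435·231231/gcd = 3569050485/147 = 24279255
lcm(24279255, 82369) = 24279255·82369/gcd = 1999857955095/49 = 40813427655
lcm(40813427655, 959077) = 40813427655·959077/gcd = 39143219755074435/49 = 798841219491315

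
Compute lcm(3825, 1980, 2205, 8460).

3825 = 3² · 5² · 17; 1980 = 2² · 3² · 5 · 11; 2205 = 3² · 5 · 7²; 8460 = 2² · 3² · 5 · 47
lcm takes max exponent of each prime: 2² · 3² · 5² · 7² · 11 · 17 · 47 = 387594900

387594900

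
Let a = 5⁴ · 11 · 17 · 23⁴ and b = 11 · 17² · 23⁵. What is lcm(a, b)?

max exponent per prime: 5⁴ · 11 · 17² · 23⁵ = 12788208998125

12788208998125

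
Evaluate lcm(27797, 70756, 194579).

778316

27797 = 7 · 11 · 19²; 70756 = 2² · 7² · 19²; 194579 = 7² · 11 · 19²
lcm takes max exponent of each prime: 2² · 7² · 11 · 19² = 778316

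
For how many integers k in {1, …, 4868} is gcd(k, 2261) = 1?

3720

Prime factors of 2261: 7, 17, 19. Count integers ≤ 4868 divisible by none of them.
By inclusion–exclusion: 4868 − ⌊4868/7⌋ − ⌊4868/17⌋ − ⌊4868/19⌋ + ⌊4868/119⌋ + ⌊4868/133⌋ + ⌊4868/323⌋ − ⌊4868/2261⌋ = 3720.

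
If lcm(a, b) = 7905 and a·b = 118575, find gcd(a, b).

15

gcd·lcm = product, so gcd = 118575/7905 = 15.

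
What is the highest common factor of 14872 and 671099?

Euclid: 671099 = 45·14872 + 1859; 14872 = 8·1859 + 0. Last nonzero remainder: 1859.

1859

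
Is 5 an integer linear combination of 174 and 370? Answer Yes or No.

No

gcd(174, 370): 370 = 2·174 + 22; 174 = 7·22 + 20; 22 = 1·20 + 2; 20 = 10·2 + 0 → 2
2 does not divide 5, so a solution does not exist.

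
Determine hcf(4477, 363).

4477 = 11² · 37
363 = 3 · 11²
Common: 11² = 121

121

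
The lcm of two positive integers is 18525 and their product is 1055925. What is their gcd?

gcd·lcm = product, so gcd = 1055925/18525 = 57.

57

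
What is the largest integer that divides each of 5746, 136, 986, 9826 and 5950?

34

5746 = 2 · 13² · 17; 136 = 2³ · 17; 986 = 2 · 17 · 29; 9826 = 2 · 17³; 5950 = 2 · 5² · 7 · 17
gcd takes min exponent of each prime: 2 · 17 = 34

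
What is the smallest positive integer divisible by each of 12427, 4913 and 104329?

12427 = 17² · 43; 4913 = 17³; 104329 = 17² · 19²
lcm takes max exponent of each prime: 17³ · 19² · 43 = 76264499

76264499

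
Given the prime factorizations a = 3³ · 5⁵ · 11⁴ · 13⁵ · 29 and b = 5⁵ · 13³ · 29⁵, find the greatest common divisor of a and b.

199103125

min exponent per shared prime: 5⁵ · 13³ · 29 = 199103125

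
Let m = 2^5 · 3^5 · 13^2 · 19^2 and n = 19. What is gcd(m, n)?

19

min exponent per shared prime: 19 = 19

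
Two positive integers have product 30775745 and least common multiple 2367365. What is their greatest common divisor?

gcd·lcm = product, so gcd = 30775745/2367365 = 13.

13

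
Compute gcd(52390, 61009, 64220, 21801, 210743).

169

52390 = 2 · 5 · 13² · 31; 61009 = 13² · 19²; 64220 = 2² · 5 · 13² · 19; 21801 = 3 · 13² · 43; 210743 = 13² · 29 · 43
gcd takes min exponent of each prime: 13² = 169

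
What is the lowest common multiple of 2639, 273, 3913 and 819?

1021293

2639 = 7 · 13 · 29; 273 = 3 · 7 · 13; 3913 = 7 · 13 · 43; 819 = 3² · 7 · 13
lcm takes max exponent of each prime: 3² · 7 · 13 · 29 · 43 = 1021293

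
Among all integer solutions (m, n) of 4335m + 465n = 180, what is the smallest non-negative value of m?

26

gcd(4335, 465) = 15 (Euclid: 4335 = 9·465 + 150; 465 = 3·150 + 15; 150 = 10·15 + 0), and 15 | 180.
Extended Euclid: 4335·(-3) + 465·(28) = 15. Scale by 12: m₀ = -36.
General solution m = m₀ + 31t; reducing mod 31 gives m = 26 (and n = -242).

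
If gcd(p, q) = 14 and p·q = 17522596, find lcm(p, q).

For any two positive integers, gcd × lcm equals their product. Hence lcm = 17522596 / 14 = 1251614.

1251614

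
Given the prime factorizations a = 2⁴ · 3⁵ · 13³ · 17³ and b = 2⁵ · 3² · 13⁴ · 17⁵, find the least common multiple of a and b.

315336518201952

max exponent per prime: 2⁵ · 3⁵ · 13⁴ · 17⁵ = 315336518201952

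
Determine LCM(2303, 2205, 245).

lcm(2303, 2205) = 2303·2205/gcd = 5078115/49 = 103635
lcm(103635, 245) = 103635·245/gcd = 25390575/245 = 103635

103635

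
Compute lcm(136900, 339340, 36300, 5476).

lcm(136900, 339340) = 136900·339340/gcd = 46455646000/20 = 2322782300
lcm(2322782300, 36300) = 2322782300·36300/gcd = 84316997490000/100 = 843169974900
lcm(843169974900, 5476) = 843169974900·5476/gcd = 4617198782552400/5476 = 843169974900

843169974900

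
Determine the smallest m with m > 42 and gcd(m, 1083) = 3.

45

1083 = 3·361. Any m with gcd(m, 1083) = 3 is a multiple of 3, say 3s, with s coprime to 361.
Need s > 42/3, so s ≥ 15. First s ≥ 15 with gcd(s, 361) = 1 is s = 15. Thus m = 3·15 = 45.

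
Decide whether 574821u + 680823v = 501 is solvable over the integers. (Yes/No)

By Bézout, 574821u + 680823v = 501 has integer solutions iff gcd(574821, 680823) | 501.
Euclid: 680823 = 1·574821 + 106002; 574821 = 5·106002 + 44811; 106002 = 2·44811 + 16380; 44811 = 2·16380 + 12051; 16380 = 1·12051 + 4329; 12051 = 2·4329 + 3393; 4329 = 1·3393 + 936; 3393 = 3·936 + 585; 936 = 1·585 + 351; 585 = 1·351 + 234; 351 = 1·234 + 117; 234 = 2·117 + 0. gcd = 117; 501 mod 117 = 33. No.

No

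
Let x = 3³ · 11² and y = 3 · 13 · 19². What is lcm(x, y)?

15332031

max exponent per prime: 3³ · 11² · 13 · 19² = 15332031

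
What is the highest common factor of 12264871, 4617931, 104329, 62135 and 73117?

gcd(12264871, 4617931): 12264871 = 2·4617931 + 3029009; 4617931 = 1·3029009 + 1588922; 3029009 = 1·1588922 + 1440087; 1588922 = 1·1440087 + 148835; 1440087 = 9·148835 + 100572; 148835 = 1·100572 + 48263; 100572 = 2·48263 + 4046; 48263 = 11·4046 + 3757; 4046 = 1·3757 + 289; 3757 = 13·289 + 0 → 289
gcd(289, 104329): 104329 = 361·289 + 0 → 289
gcd(289, 62135): 62135 = 215·289 + 0 → 289
gcd(289, 73117): 73117 = 253·289 + 0 → 289

289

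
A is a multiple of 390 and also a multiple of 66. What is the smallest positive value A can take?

390 = 2 · 3 · 5 · 13; 66 = 2 · 3 · 11
max exponents: 2 · 3 · 5 · 11 · 13 = 4290

4290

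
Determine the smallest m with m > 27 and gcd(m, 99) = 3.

gcd(m, 99) = 3 forces 3 | m; write m = 3s. Then gcd(3s, 3·33) = 3·gcd(s, 33), so need gcd(s, 33) = 1.
3s > 27 gives s ≥ 10. The least s ≥ 10 coprime to 33 is 10, so m = 3·10 = 30.

30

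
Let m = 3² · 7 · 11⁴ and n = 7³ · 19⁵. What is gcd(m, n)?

min exponent per shared prime: 7 = 7

7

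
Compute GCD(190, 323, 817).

gcd(190, 323): 323 = 1·190 + 133; 190 = 1·133 + 57; 133 = 2·57 + 19; 57 = 3·19 + 0 → 19
gcd(19, 817): 817 = 43·19 + 0 → 19

19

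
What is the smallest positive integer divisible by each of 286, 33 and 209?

16302

286 = 2 · 11 · 13; 33 = 3 · 11; 209 = 11 · 19
lcm takes max exponent of each prime: 2 · 3 · 11 · 13 · 19 = 16302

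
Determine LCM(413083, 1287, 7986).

11696032062

413083 = 11 · 17 · 47²; 1287 = 3² · 11 · 13; 7986 = 2 · 3 · 11³
lcm takes max exponent of each prime: 2 · 3² · 11³ · 13 · 17 · 47² = 11696032062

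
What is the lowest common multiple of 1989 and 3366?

43758

gcd first: 3366 = 1·1989 + 1377; 1989 = 1·1377 + 612; 1377 = 2·612 + 153; 612 = 4·153 + 0 → gcd = 153
lcm = 1989·3366/gcd = 6694974/153 = 43758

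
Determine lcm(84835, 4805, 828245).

13504772431315

84835 = 5 · 19² · 47; 4805 = 5 · 31²; 828245 = 5 · 11² · 37²
lcm takes max exponent of each prime: 5 · 11² · 19² · 31² · 37² · 47 = 13504772431315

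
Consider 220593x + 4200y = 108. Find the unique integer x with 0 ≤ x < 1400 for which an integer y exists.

Euclid: 220593 = 52·4200 + 2193; 4200 = 1·2193 + 2007; 2193 = 1·2007 + 186; 2007 = 10·186 + 147; 186 = 1·147 + 39; 147 = 3·39 + 30; 39 = 1·30 + 9; 30 = 3·9 + 3; 9 = 3·3 + 0 → gcd = 3; 108 = 3·36.
Back-substitution yields 220593·(-429) + 4200·(22532) = 3, so one solution is x = -429·36 = -15444, y = 22532·36 = 811152.
Solutions in x differ by 4200/3 = 1400; the one in [0, 1400) is -15444 mod 1400 = 1356.

1356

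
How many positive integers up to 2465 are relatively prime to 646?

646 = 2·17·19. Inclusion–exclusion on these primes:
2465 − ⌊2465/2⌋ − ⌊2465/17⌋ − ⌊2465/19⌋ + ⌊2465/34⌋ + ⌊2465/38⌋ + ⌊2465/323⌋ − ⌊2465/646⌋ = 1099

1099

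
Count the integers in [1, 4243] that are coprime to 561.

2421

Prime factors of 561: 3, 11, 17. Count integers ≤ 4243 divisible by none of them.
By inclusion–exclusion: 4243 − ⌊4243/3⌋ − ⌊4243/11⌋ − ⌊4243/17⌋ + ⌊4243/33⌋ + ⌊4243/51⌋ + ⌊4243/187⌋ − ⌊4243/561⌋ = 2421.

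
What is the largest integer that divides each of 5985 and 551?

19

Euclid: 5985 = 10·551 + 475; 551 = 1·475 + 76; 475 = 6·76 + 19; 76 = 4·19 + 0. Last nonzero remainder: 19.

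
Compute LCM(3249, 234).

3249 = 3² · 19²; 234 = 2 · 3² · 13
max exponents: 2 · 3² · 13 · 19² = 84474

84474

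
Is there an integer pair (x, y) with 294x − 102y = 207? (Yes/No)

gcd(294, 102): 294 = 2·102 + 90; 102 = 1·90 + 12; 90 = 7·12 + 6; 12 = 2·6 + 0 → 6
6 does not divide 207, so a solution does not exist.

No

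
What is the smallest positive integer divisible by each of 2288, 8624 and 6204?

15807792

2288 = 2⁴ · 11 · 13; 8624 = 2⁴ · 7² · 11; 6204 = 2² · 3 · 11 · 47
lcm takes max exponent of each prime: 2⁴ · 3 · 7² · 11 · 13 · 47 = 15807792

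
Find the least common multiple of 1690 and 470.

1690 = 2 · 5 · 13²; 470 = 2 · 5 · 47
max exponents: 2 · 5 · 13² · 47 = 79430

79430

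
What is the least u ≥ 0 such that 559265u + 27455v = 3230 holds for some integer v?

238

Reduce mod 27455: 559265u ≡ 3230 (mod 27455). With g = gcd(559265, 27455) = 95 dividing 3230, divide through: 5887u ≡ 34 (mod 289).
Since gcd(5887, 289) = 1, u ≡ 34·(5887)⁻¹ ≡ 238 (mod 289). Smallest non-negative: 238.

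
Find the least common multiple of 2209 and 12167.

26876903

2209 = 47²; 12167 = 23³
max exponents: 23³ · 47² = 26876903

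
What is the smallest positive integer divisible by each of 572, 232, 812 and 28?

572 = 2² · 11 · 13; 232 = 2³ · 29; 812 = 2² · 7 · 29; 28 = 2² · 7
lcm takes max exponent of each prime: 2³ · 7 · 11 · 13 · 29 = 232232

232232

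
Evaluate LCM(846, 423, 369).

34686

846 = 2 · 3² · 47; 423 = 3² · 47; 369 = 3² · 41
lcm takes max exponent of each prime: 2 · 3² · 41 · 47 = 34686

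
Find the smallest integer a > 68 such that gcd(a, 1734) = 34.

Multiples of 34 above 68: 34·3, 34·4, … . Need the cofactor coprime to 1734/34 = 51.
Checking s = 3, 4, … the first with gcd(s, 51) = 1 is s = 4, giving 136.

136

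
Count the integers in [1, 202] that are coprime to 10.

81

Prime factors of 10: 2, 5. Count integers ≤ 202 divisible by none of them.
By inclusion–exclusion: 202 − ⌊202/2⌋ − ⌊202/5⌋ + ⌊202/10⌋ = 81.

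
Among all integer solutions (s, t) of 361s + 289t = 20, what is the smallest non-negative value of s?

Euclid: 361 = 1·289 + 72; 289 = 4·72 + 1; 72 = 72·1 + 0 → gcd = 1; 20 = 1·20.
Back-substitution yields 361·(-4) + 289·(5) = 1, so one solution is s = -4·20 = -80, t = 5·20 = 100.
Solutions in s differ by 289/1 = 289; the one in [0, 289) is -80 mod 289 = 209.

209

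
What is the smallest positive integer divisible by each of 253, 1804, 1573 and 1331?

253 = 11 · 23; 1804 = 2² · 11 · 41; 1573 = 11² · 13; 1331 = 11³
lcm takes max exponent of each prime: 2² · 11³ · 13 · 23 · 41 = 65266916

65266916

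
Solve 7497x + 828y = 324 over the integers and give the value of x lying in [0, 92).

gcd(7497, 828) = 9 (Euclid: 7497 = 9·828 + 45; 828 = 18·45 + 18; 45 = 2·18 + 9; 18 = 2·9 + 0), and 9 | 324.
Extended Euclid: 7497·(37) + 828·(-335) = 9. Scale by 36: x₀ = 1332.
General solution x = x₀ + 92t; reducing mod 92 gives x = 44 (and y = -398).

44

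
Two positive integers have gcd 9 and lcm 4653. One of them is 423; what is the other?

Using uv = gcd(u,v)·lcm(u,v) = 9·4653 = 41877, we get v = 41877/423 = 99.

99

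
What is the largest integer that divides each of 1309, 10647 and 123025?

gcd(1309, 10647): 10647 = 8·1309 + 175; 1309 = 7·175 + 84; 175 = 2·84 + 7; 84 = 12·7 + 0 → 7
gcd(7, 123025): 123025 = 17575·7 + 0 → 7

7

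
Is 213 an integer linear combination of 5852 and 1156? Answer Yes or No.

gcd(5852, 1156): 5852 = 5·1156 + 72; 1156 = 16·72 + 4; 72 = 18·4 + 0 → 4
4 does not divide 213, so a solution does not exist.

No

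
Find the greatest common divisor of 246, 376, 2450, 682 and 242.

gcd(246, 376): 376 = 1·246 + 130; 246 = 1·130 + 116; 130 = 1·116 + 14; 116 = 8·14 + 4; 14 = 3·4 + 2; 4 = 2·2 + 0 → 2
gcd(2, 2450): 2450 = 1225·2 + 0 → 2
gcd(2, 682): 682 = 341·2 + 0 → 2
gcd(2, 242): 242 = 121·2 + 0 → 2

2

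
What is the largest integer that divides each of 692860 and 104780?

20

692860 = 2² · 5 · 7³ · 101
104780 = 2² · 5 · 13² · 31
Common: 2² · 5 = 20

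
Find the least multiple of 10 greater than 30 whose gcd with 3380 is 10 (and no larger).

gcd(t, 3380) = 10 forces 10 | t; write t = 10s. Then gcd(10s, 10·338) = 10·gcd(s, 338), so need gcd(s, 338) = 1.
10s > 30 gives s ≥ 4. The least s ≥ 4 coprime to 338 is 5, so t = 10·5 = 50.

50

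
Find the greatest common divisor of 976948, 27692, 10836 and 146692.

976948 = 2² · 7 · 23 · 37 · 41; 27692 = 2² · 7 · 23 · 43; 10836 = 2² · 3² · 7 · 43; 146692 = 2² · 7 · 13² · 31
gcd takes min exponent of each prime: 2² · 7 = 28

28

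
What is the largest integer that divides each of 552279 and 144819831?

39

Euclid: 144819831 = 262·552279 + 122733; 552279 = 4·122733 + 61347; 122733 = 2·61347 + 39; 61347 = 1573·39 + 0. Last nonzero remainder: 39.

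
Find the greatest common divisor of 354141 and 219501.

Euclid: 354141 = 1·219501 + 134640; 219501 = 1·134640 + 84861; 134640 = 1·84861 + 49779; 84861 = 1·49779 + 35082; 49779 = 1·35082 + 14697; 35082 = 2·14697 + 5688; 14697 = 2·5688 + 3321; 5688 = 1·3321 + 2367; 3321 = 1·2367 + 954; 2367 = 2·954 + 459; 954 = 2·459 + 36; 459 = 12·36 + 27; 36 = 1·27 + 9; 27 = 3·9 + 0. Last nonzero remainder: 9.

9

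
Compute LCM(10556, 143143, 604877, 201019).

243808868427124

10556 = 2² · 7 · 13 · 29; 143143 = 7 · 11² · 13²; 604877 = 7 · 13 · 17² · 23; 201019 = 7 · 13 · 47²
lcm takes max exponent of each prime: 2² · 7 · 11² · 13² · 17² · 23 · 29 · 47² = 243808868427124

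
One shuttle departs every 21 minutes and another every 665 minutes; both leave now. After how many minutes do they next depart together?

gcd first: 665 = 31·21 + 14; 21 = 1·14 + 7; 14 = 2·7 + 0 → gcd = 7
lcm = 21·665/gcd = 13965/7 = 1995

1995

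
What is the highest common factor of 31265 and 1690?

845

Euclid: 31265 = 18·1690 + 845; 1690 = 2·845 + 0. Last nonzero remainder: 845.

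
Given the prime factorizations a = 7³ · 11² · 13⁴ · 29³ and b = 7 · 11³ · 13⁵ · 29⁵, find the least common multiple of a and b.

3476793736161927181

max exponent per prime: 7³ · 11³ · 13⁵ · 29⁵ = 3476793736161927181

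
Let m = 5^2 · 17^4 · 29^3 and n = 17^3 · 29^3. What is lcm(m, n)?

50924841725

max exponent per prime: 5^2 · 17^4 · 29^3 = 50924841725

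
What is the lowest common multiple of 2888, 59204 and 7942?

lcm(2888, 59204) = 2888·59204/gcd = 170981152/1444 = 118408
lcm(118408, 7942) = 118408·7942/gcd = 940396336/722 = 1302488

1302488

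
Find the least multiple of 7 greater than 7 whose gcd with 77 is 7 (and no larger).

14

gcd(a, 77) = 7 forces 7 | a; write a = 7s. Then gcd(7s, 7·11) = 7·gcd(s, 11), so need gcd(s, 11) = 1.
7s > 7 gives s ≥ 2. The least s ≥ 2 coprime to 11 is 2, so a = 7·2 = 14.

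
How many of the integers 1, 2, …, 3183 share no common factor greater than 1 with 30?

849

Prime factors of 30: 2, 3, 5. Count integers ≤ 3183 divisible by none of them.
By inclusion–exclusion: 3183 − ⌊3183/2⌋ − ⌊3183/3⌋ − ⌊3183/5⌋ + ⌊3183/6⌋ + ⌊3183/10⌋ + ⌊3183/15⌋ − ⌊3183/30⌋ = 849.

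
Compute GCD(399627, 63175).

361

Euclid: 399627 = 6·63175 + 20577; 63175 = 3·20577 + 1444; 20577 = 14·1444 + 361; 1444 = 4·361 + 0. Last nonzero remainder: 361.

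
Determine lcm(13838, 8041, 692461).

13838 = 2 · 11 · 17 · 37; 8041 = 11 · 17 · 43; 692461 = 7 · 11 · 17 · 23²
lcm takes max exponent of each prime: 2 · 7 · 11 · 17 · 23² · 37 · 43 = 2203410902

2203410902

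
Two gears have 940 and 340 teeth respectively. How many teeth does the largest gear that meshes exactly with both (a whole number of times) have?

20

Euclid: 940 = 2·340 + 260; 340 = 1·260 + 80; 260 = 3·80 + 20; 80 = 4·20 + 0. Last nonzero remainder: 20.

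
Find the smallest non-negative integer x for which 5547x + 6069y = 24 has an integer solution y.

372

Euclid: 6069 = 1·5547 + 522; 5547 = 10·522 + 327; 522 = 1·327 + 195; 327 = 1·195 + 132; 195 = 1·132 + 63; 132 = 2·63 + 6; 63 = 10·6 + 3; 6 = 2·3 + 0 → gcd = 3; 24 = 3·8.
Back-substitution yields 5547·(-965) + 6069·(882) = 3, so one solution is x = -965·8 = -7720, y = 882·8 = 7056.
Solutions in x differ by 6069/3 = 2023; the one in [0, 2023) is -7720 mod 2023 = 372.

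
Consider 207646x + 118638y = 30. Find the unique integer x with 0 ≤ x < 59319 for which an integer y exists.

Reduce mod 118638: 207646x ≡ 30 (mod 118638). With g = gcd(207646, 118638) = 2 dividing 30, divide through: 103823x ≡ 15 (mod 59319).
Since gcd(103823, 59319) = 1, x ≡ 15·(103823)⁻¹ ≡ 27147 (mod 59319). Smallest non-negative: 27147.

27147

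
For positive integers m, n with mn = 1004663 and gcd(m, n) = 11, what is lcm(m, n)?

gcd·lcm = product, so lcm = 1004663/11 = 91333.

91333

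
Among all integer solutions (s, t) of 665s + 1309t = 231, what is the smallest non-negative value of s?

Reduce mod 1309: 665s ≡ 231 (mod 1309). With g = gcd(665, 1309) = 7 dividing 231, divide through: 95s ≡ 33 (mod 187).
Since gcd(95, 187) = 1, s ≡ 33·(95)⁻¹ ≡ 22 (mod 187). Smallest non-negative: 22.

22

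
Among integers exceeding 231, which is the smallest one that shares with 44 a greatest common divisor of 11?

44 = 11·4. Any k with gcd(k, 44) = 11 is a multiple of 11, say 11s, with s coprime to 4.
Need s > 231/11, so s ≥ 22. First s ≥ 22 with gcd(s, 4) = 1 is s = 23. Thus k = 11·23 = 253.

253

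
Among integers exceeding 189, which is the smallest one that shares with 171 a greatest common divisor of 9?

198

171 = 9·19. Any t with gcd(t, 171) = 9 is a multiple of 9, say 9s, with s coprime to 19.
Need s > 189/9, so s ≥ 22. First s ≥ 22 with gcd(s, 19) = 1 is s = 22. Thus t = 9·22 = 198.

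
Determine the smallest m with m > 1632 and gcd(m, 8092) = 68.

gcd(m, 8092) = 68 forces 68 | m; write m = 68s. Then gcd(68s, 68·119) = 68·gcd(s, 119), so need gcd(s, 119) = 1.
68s > 1632 gives s ≥ 25. The least s ≥ 25 coprime to 119 is 25, so m = 68·25 = 1700.

1700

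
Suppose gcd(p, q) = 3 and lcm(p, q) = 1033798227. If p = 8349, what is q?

Using pq = gcd(p,q)·lcm(p,q) = 3·1033798227 = 3101394681, we get q = 3101394681/8349 = 371469.

371469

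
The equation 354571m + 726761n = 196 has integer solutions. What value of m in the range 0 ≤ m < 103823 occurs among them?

15262

gcd(354571, 726761) = 7 (Euclid: 726761 = 2·354571 + 17619; 354571 = 20·17619 + 2191; 17619 = 8·2191 + 91; 2191 = 24·91 + 7; 91 = 13·7 + 0), and 7 | 196.
Extended Euclid: 354571·(7961) + 726761·(-3884) = 7. Scale by 28: m₀ = 222908.
General solution m = m₀ + 103823t; reducing mod 103823 gives m = 15262 (and n = -7446).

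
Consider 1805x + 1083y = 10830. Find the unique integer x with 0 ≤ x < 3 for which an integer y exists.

0

gcd(1805, 1083) = 361 (Euclid: 1805 = 1·1083 + 722; 1083 = 1·722 + 361; 722 = 2·361 + 0), and 361 | 10830.
Extended Euclid: 1805·(-1) + 1083·(2) = 361. Scale by 30: x₀ = -30.
General solution x = x₀ + 3t; reducing mod 3 gives x = 0 (and y = 10).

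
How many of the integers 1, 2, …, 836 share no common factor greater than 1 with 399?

452

Prime factors of 399: 3, 7, 19. Count integers ≤ 836 divisible by none of them.
By inclusion–exclusion: 836 − ⌊836/3⌋ − ⌊836/7⌋ − ⌊836/19⌋ + ⌊836/21⌋ + ⌊836/57⌋ + ⌊836/133⌋ − ⌊836/399⌋ = 452.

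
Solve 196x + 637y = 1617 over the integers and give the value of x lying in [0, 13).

gcd(196, 637) = 49 (Euclid: 637 = 3·196 + 49; 196 = 4·49 + 0), and 49 | 1617.
Extended Euclid: 196·(-3) + 637·(1) = 49. Scale by 33: x₀ = -99.
General solution x = x₀ + 13t; reducing mod 13 gives x = 5 (and y = 1).

5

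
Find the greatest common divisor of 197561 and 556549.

7

197561 = 7 · 13² · 167
556549 = 7 · 43³
Common: 7 = 7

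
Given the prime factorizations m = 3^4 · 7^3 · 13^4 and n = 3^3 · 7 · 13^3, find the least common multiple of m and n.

max exponent per prime: 3^4 · 7^3 · 13^4 = 793510263

793510263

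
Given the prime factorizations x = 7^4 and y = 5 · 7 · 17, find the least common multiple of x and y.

204085

max exponent per prime: 5 · 7^4 · 17 = 204085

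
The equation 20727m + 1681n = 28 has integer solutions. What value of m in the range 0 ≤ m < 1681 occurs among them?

415

Reduce mod 1681: 20727m ≡ 28 (mod 1681). With g = gcd(20727, 1681) = 1 dividing 28, divide through: 20727m ≡ 28 (mod 1681).
Since gcd(20727, 1681) = 1, m ≡ 28·(20727)⁻¹ ≡ 415 (mod 1681). Smallest non-negative: 415.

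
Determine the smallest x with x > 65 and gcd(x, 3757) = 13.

gcd(x, 3757) = 13 forces 13 | x; write x = 13s. Then gcd(13s, 13·289) = 13·gcd(s, 289), so need gcd(s, 289) = 1.
13s > 65 gives s ≥ 6. The least s ≥ 6 coprime to 289 is 6, so x = 13·6 = 78.

78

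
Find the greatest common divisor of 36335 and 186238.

36335 = 5 · 13² · 43
186238 = 2 · 13² · 19 · 29
Common: 13² = 169

169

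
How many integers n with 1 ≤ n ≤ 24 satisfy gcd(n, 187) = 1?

21

187 = 11·17. Inclusion–exclusion on these primes:
24 − ⌊24/11⌋ − ⌊24/17⌋ + ⌊24/187⌋ = 21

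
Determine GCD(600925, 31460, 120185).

65

gcd(600925, 31460): 600925 = 19·31460 + 3185; 31460 = 9·3185 + 2795; 3185 = 1·2795 + 390; 2795 = 7·390 + 65; 390 = 6·65 + 0 → 65
gcd(65, 120185): 120185 = 1849·65 + 0 → 65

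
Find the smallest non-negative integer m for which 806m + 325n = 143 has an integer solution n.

Reduce mod 325: 806m ≡ 143 (mod 325). With g = gcd(806, 325) = 13 dividing 143, divide through: 62m ≡ 11 (mod 25).
Since gcd(62, 25) = 1, m ≡ 11·(62)⁻¹ ≡ 3 (mod 25). Smallest non-negative: 3.

3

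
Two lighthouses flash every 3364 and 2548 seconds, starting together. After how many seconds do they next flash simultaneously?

3364 = 2² · 29²; 2548 = 2² · 7² · 13
max exponents: 2² · 7² · 13 · 29² = 2142868

2142868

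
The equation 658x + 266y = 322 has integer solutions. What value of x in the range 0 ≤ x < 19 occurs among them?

11

Reduce mod 266: 658x ≡ 322 (mod 266). With g = gcd(658, 266) = 14 dividing 322, divide through: 47x ≡ 23 (mod 19).
Since gcd(47, 19) = 1, x ≡ 23·(47)⁻¹ ≡ 11 (mod 19). Smallest non-negative: 11.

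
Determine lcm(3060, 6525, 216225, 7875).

lcm(3060, 6525) = 3060·6525/gcd = 19966500/45 = 443700
lcm(443700, 216225) = 443700·216225/gcd = 95939032500/225 = 426395700
lcm(426395700, 7875) = 426395700·7875/gcd = 3357866137500/225 = 14923849500

14923849500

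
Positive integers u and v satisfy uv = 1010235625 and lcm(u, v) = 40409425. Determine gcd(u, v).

25

gcd·lcm = product, so gcd = 1010235625/40409425 = 25.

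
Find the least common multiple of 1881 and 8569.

77121

1881 = 3² · 11 · 19; 8569 = 11 · 19 · 41
max exponents: 3² · 11 · 19 · 41 = 77121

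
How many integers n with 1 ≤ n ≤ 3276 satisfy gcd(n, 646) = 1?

Prime factors of 646: 2, 17, 19. Count integers ≤ 3276 divisible by none of them.
By inclusion–exclusion: 3276 − ⌊3276/2⌋ − ⌊3276/17⌋ − ⌊3276/19⌋ + ⌊3276/34⌋ + ⌊3276/38⌋ + ⌊3276/323⌋ − ⌊3276/646⌋ = 1461.

1461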